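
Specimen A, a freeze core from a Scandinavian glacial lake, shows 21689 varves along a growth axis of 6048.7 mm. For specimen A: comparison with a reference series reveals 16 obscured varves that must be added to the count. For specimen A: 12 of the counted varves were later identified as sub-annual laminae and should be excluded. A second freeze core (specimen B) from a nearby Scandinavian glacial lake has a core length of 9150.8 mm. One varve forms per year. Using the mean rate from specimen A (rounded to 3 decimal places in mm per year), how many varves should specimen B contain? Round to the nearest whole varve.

Specimen A: after corrections the count is 21689 − 12 + 16 = 21693 varves.
A: Extension rate ≈ 6048.7 / 21693 = 0.279 mm per year.
B spans 9150.8 / 0.279 = 32798.57 years ≈ 32799 varves.

32799 varves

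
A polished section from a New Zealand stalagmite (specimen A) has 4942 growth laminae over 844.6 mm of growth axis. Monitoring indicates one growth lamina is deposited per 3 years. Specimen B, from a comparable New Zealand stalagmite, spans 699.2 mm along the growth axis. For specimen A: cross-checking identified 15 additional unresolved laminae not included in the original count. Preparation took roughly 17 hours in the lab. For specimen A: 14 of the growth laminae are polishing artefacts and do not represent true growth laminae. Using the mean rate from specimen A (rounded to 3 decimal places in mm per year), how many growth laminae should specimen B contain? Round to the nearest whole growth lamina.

Specimen A: adjusted count: 4942 − 14 + 15 = 4943 growth laminae.
Specimen A: 4943 growth laminae at 3 years each span 4943 × 3 = 14829 years.
A: 844.6 mm over 14829 years gives 844.6 / 14829 ≈ 0.057 mm per year.
B spans 699.2 / 0.057 = 12266.67 years; at 3 years per growth lamina that is 12266.67 / 3 ≈ 4089 growth laminae.

4089 growth laminae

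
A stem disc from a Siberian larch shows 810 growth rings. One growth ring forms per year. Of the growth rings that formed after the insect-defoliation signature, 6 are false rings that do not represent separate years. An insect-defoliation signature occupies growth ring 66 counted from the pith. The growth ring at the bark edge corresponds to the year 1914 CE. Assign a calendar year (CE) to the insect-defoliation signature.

Between growth ring 66 and the bark edge there are 810 − 66 = 744 growth rings.
Removing the 6 false growth rings leaves 744 − 6 = 738 true growth rings beyond the insect-defoliation signature.
1914 − 738 = 1176 CE.

1176 CE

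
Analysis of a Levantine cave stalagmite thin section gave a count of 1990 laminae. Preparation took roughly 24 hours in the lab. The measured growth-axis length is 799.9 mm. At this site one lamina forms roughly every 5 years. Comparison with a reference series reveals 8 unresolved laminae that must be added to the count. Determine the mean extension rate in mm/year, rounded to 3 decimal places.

Correcting the raw count gives 1990 + 8 = 1998 true laminae.
Multiplying by 5 years per lamina: 1998 × 5 = 9990 years.
Mean rate = 799.9 mm / 9990 years ≈ 0.080 mm/year.

0.080 mm/year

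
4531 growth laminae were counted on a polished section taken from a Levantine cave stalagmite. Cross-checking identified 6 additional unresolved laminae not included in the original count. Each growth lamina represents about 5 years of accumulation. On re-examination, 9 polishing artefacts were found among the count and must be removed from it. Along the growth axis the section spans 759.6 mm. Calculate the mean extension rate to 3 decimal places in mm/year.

0.034 mm/year

Correcting the raw count gives 4531 − 9 + 6 = 4528 true growth laminae.
At 5 years per growth lamina, 4528 × 5 = 22640 years.
759.6 mm over 22640 years gives 759.6 / 22640 ≈ 0.034 mm/year.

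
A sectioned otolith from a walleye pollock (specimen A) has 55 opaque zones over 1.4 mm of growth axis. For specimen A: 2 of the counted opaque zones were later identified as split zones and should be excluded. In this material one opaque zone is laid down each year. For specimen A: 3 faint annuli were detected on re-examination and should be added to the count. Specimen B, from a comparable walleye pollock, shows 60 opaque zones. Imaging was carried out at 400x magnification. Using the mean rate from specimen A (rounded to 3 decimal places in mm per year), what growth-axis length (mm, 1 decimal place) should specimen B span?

Specimen A: after corrections the count is 55 − 2 + 3 = 56 opaque zones.
A: Mean rate = 1.4 mm / 56 years ≈ 0.025 mm per year.
For B, 0.025 mm/year × 60 years = 1.5 mm.

1.5 mm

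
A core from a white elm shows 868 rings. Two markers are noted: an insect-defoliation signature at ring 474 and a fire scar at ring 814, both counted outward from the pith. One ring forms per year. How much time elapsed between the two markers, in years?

Separation: 814 − 474 = 340 rings.
One ring per year makes the interval 340 years.

340 years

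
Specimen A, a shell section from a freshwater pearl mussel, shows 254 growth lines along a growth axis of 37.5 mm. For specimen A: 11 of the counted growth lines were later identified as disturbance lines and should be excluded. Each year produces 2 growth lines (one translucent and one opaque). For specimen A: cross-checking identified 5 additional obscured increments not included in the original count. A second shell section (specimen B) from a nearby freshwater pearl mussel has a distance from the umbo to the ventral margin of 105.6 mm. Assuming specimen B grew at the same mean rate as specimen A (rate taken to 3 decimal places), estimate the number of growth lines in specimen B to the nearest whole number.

699 growth lines

Specimen A: adjusted count: 254 − 11 + 5 = 248 growth lines.
Specimen A: 248 growth lines at 2 per year is 248 / 2 = 124 years.
A: Extension rate ≈ 37.5 / 124 = 0.302 mm/year.
For B, 105.6 / 0.302 = 349.67 years; at 2 growth lines per year that is 349.67 × 2 ≈ 699 growth lines.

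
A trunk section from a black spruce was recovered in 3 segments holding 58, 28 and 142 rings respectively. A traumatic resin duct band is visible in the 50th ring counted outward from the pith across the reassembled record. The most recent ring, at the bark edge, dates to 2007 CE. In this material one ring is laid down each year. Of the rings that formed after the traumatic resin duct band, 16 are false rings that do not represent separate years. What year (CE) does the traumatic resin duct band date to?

Total rings = 58 + 28 + 142 = 228.
Between ring 50 and the bark edge there are 228 − 50 = 178 rings.
Excluding 16 false rings: 178 − 16 = 162.
2007 − 162 = 1845 CE.

1845 CE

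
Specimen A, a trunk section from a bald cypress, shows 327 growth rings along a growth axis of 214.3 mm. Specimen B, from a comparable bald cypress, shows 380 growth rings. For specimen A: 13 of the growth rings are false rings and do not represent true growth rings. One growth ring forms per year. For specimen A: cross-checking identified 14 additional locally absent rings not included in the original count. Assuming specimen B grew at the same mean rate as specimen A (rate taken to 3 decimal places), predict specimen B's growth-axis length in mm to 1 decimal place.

Specimen A: correcting the raw count gives 327 − 13 + 14 = 328 true growth rings.
A: Mean rate = 214.3 mm / 328 years ≈ 0.653 mm/year.
Length of B = 0.653 × 380 = 248.1 mm.

248.1 mm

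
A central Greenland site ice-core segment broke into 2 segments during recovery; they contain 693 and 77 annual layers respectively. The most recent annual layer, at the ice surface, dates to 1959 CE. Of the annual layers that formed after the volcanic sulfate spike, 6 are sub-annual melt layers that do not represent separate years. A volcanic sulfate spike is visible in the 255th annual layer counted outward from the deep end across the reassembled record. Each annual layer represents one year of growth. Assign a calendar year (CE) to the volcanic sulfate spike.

Total annual layers = 693 + 77 = 770.
The volcanic sulfate spike sits at annual layer 255 from the deep end, so 770 − 255 = 515 annual layers formed after it.
515 − 6 false = 509 true annual layers after the volcanic sulfate spike.
1959 − 509 = 1450 CE.

1450 CE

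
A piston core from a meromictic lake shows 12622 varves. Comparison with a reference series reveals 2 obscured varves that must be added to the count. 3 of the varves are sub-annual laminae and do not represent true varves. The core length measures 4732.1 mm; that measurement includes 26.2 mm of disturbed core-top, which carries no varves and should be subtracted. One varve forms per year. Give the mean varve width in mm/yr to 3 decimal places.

After corrections the count is 12622 − 3 + 2 = 12621 varves.
The growth record spans 4732.1 − 26.2 = 4705.9 mm.
Extension rate ≈ 4705.9 / 12621 = 0.373 mm/yr.

0.373 mm/yr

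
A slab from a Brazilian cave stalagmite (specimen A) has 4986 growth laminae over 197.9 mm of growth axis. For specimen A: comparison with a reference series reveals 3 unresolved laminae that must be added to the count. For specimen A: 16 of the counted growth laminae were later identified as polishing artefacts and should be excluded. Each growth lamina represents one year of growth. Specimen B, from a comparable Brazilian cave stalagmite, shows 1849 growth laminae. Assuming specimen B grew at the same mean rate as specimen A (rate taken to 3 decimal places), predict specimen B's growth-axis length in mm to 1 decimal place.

Specimen A: adjusted count: 4986 − 16 + 3 = 4973 growth laminae.
A: Extension rate ≈ 197.9 / 4973 = 0.040 mm per year.
B's length ≈ 0.040 × 1849 = 74.0 mm.

74.0 mm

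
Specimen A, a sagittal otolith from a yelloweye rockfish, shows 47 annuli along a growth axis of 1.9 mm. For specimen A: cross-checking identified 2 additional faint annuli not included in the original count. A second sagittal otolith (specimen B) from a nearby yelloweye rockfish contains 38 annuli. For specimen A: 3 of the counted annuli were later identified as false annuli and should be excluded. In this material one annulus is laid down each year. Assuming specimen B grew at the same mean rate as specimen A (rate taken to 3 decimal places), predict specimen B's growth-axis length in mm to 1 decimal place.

1.6 mm

Specimen A: correcting the raw count gives 47 − 3 + 2 = 46 true annuli.
A: Mean rate = 1.9 mm / 46 years ≈ 0.041 mm per year.
For B, 0.041 mm/year × 38 years = 1.6 mm.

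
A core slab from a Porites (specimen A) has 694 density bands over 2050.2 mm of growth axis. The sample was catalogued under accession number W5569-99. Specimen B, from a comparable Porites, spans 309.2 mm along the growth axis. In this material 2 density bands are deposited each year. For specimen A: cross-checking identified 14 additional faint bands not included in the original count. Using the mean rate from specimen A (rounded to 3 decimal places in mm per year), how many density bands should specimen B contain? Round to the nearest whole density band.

107 density bands

Specimen A: correcting the raw count gives 694 + 14 = 708 true density bands.
Specimen A: dividing by 2 density bands per year: 708 / 2 = 354 years.
A: 2050.2 mm over 354 years gives 2050.2 / 354 ≈ 5.792 mm/year.
For B, 309.2 / 5.792 = 53.38 years; at 2 density bands per year that is 53.38 × 2 ≈ 107 density bands.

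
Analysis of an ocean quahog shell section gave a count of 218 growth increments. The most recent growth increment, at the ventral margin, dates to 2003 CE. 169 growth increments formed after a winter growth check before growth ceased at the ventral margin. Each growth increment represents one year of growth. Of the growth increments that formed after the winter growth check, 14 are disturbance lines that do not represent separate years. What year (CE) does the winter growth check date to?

1848 CE

There are 169 growth increments younger than the winter growth check.
Removing the 14 false growth increments leaves 169 − 14 = 155 true growth increments beyond the winter growth check.
2003 − 155 = 1848 CE.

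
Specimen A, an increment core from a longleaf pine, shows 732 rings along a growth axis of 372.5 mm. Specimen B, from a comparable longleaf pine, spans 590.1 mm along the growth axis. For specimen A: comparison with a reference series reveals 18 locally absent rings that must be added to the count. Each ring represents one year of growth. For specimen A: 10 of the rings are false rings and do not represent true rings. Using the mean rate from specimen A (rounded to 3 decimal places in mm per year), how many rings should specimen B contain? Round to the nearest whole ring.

Specimen A: correcting the raw count gives 732 − 10 + 18 = 740 true rings.
A: 372.5 mm over 740 years gives 372.5 / 740 ≈ 0.503 mm/year.
B spans 590.1 / 0.503 = 1173.16 years ≈ 1173 rings.

1173 rings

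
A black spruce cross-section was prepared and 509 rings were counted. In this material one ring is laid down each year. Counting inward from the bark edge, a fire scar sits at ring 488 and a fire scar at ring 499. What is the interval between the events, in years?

11 years

The two markers are separated by 499 − 488 = 11 rings.
At one ring per year, 11 years elapsed between them.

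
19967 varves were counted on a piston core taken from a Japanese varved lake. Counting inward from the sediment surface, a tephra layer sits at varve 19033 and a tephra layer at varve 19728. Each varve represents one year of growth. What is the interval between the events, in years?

Separation: 19728 − 19033 = 695 varves.
One varve per year makes the interval 695 years.

695 years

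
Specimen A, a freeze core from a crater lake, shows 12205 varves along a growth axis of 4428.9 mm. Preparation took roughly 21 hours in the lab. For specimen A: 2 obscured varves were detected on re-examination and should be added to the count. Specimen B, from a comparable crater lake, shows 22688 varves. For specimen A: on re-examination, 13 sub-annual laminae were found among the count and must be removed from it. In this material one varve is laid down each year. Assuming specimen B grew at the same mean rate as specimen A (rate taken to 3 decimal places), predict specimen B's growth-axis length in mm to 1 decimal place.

8235.7 mm

Specimen A: correcting the raw count gives 12205 − 13 + 2 = 12194 true varves.
A: Extension rate ≈ 4428.9 / 12194 = 0.363 mm/year.
Length of B = 0.363 × 22688 = 8235.7 mm.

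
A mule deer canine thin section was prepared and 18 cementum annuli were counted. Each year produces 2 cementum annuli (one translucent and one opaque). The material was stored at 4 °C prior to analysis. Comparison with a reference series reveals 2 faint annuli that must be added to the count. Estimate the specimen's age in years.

10 years

After corrections the count is 18 + 2 = 20 cementum annuli.
20 cementum annuli at 2 per year is 20 / 2 = 10 years.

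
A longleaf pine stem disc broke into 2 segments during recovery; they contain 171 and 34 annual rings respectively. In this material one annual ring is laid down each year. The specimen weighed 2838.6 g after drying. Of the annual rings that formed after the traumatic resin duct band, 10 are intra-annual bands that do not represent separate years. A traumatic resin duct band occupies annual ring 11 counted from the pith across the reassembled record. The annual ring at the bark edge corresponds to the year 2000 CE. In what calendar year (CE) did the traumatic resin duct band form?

1816 CE

Total annual rings = 171 + 34 = 205.
Between annual ring 11 and the bark edge there are 205 − 11 = 194 annual rings.
194 − 10 false = 184 true annual rings after the traumatic resin duct band.
The annual ring at the bark edge is 2000 CE, so the traumatic resin duct band dates to 2000 − 184 = 1816 CE.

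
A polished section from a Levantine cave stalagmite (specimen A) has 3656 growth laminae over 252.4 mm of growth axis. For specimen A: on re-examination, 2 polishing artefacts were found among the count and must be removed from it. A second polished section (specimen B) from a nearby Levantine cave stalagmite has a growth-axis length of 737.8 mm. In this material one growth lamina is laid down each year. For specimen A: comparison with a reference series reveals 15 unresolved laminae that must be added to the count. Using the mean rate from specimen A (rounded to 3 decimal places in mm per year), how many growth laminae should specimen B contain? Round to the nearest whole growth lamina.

Specimen A: correcting the raw count gives 3656 − 2 + 15 = 3669 true growth laminae.
A: Mean rate = 252.4 mm / 3669 years ≈ 0.069 mm per year.
For B, 737.8 / 0.069 = 10692.75 years ≈ 10693 growth laminae.

10693 growth laminae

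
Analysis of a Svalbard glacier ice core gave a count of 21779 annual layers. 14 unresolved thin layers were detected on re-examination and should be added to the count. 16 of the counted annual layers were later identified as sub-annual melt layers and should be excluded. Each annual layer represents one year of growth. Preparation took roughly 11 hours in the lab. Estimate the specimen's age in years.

21777 years

Correcting the raw count gives 21779 − 16 + 14 = 21777 true annual layers.
With a one-to-one annual layer periodicity this is 21777 years.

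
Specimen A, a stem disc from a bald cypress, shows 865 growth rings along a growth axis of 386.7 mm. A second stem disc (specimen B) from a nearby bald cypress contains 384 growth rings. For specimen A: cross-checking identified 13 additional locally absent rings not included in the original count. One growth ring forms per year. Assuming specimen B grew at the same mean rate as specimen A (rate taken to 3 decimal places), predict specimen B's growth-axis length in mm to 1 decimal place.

Specimen A: adjusted count: 865 + 13 = 878 growth rings.
A: Mean rate = 386.7 mm / 878 years ≈ 0.440 mm per year.
Length of B = 0.440 × 384 = 169.0 mm.

169.0 mm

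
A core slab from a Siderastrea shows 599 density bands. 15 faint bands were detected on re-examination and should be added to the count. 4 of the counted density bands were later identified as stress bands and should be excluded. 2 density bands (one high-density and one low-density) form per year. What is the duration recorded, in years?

305 yr

True density band count = 599 − 4 + 15 = 610.
With 2 density bands per year, 610 / 2 = 305 years.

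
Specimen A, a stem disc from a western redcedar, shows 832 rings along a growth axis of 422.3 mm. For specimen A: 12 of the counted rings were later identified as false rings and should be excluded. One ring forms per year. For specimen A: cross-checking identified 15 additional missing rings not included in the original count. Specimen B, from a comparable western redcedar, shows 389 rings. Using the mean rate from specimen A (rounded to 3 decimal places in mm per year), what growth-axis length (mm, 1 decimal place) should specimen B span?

196.8 mm

Specimen A: true ring count = 832 − 12 + 15 = 835.
A: 422.3 mm over 835 years gives 422.3 / 835 ≈ 0.506 mm per year.
Length of B = 0.506 × 389 = 196.8 mm.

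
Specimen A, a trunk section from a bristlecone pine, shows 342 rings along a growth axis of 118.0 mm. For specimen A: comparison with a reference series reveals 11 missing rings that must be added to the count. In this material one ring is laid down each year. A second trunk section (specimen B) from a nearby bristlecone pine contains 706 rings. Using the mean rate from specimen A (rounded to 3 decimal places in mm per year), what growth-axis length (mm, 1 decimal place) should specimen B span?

235.8 mm

Specimen A: true ring count = 342 + 11 = 353.
A: Extension rate ≈ 118.0 / 353 = 0.334 mm/year.
Length of B = 0.334 × 706 = 235.8 mm.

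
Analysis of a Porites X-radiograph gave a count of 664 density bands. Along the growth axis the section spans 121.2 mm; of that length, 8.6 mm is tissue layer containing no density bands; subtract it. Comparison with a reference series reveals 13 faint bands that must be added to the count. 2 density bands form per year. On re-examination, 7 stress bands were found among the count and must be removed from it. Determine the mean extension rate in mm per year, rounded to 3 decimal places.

0.336 mm per year

After corrections the count is 664 − 7 + 13 = 670 density bands.
Dividing by 2 density bands per year: 670 / 2 = 335 years.
Net length = 121.2 − 8.6 = 112.6 mm.
112.6 mm over 335 years gives 112.6 / 335 ≈ 0.336 mm per year.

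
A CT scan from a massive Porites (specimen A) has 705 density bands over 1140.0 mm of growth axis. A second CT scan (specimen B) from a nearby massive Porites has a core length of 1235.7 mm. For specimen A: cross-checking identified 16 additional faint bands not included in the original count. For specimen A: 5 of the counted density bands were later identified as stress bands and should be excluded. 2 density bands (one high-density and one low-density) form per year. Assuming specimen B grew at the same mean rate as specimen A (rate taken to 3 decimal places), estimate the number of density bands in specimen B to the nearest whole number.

Specimen A: adjusted count: 705 − 5 + 16 = 716 density bands.
Specimen A: dividing by 2 density bands per year: 716 / 2 = 358 years.
A: Mean rate = 1140.0 mm / 358 years ≈ 3.184 mm/year.
Specimen B: 1235.7 mm / 3.184 mm per year = 388.10 years; at 2 density bands per year that is 388.10 × 2 ≈ 776 density bands.

776 density bands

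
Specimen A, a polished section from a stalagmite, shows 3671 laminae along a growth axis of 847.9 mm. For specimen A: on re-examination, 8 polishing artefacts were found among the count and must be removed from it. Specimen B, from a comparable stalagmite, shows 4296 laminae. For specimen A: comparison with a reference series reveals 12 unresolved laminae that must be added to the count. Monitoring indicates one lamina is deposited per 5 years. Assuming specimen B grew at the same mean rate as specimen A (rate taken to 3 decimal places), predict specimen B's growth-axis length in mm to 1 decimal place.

988.1 mm

Specimen A: adjusted count: 3671 − 8 + 12 = 3675 laminae.
Specimen A: 3675 laminae at 5 years each span 3675 × 5 = 18375 years.
A: 847.9 mm over 18375 years gives 847.9 / 18375 ≈ 0.046 mm/year.
Specimen B: 4296 laminae at 5 years each span 4296 × 5 = 21480 years. Length of B = 0.046 × 21480 = 988.1 mm.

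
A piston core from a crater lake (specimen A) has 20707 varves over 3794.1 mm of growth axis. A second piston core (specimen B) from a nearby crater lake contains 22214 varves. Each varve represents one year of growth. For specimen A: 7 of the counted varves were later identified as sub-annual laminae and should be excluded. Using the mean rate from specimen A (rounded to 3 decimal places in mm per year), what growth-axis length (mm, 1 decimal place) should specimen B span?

Specimen A: true varve count = 20707 − 7 = 20700.
A: Extension rate ≈ 3794.1 / 20700 = 0.183 mm/yr.
B's length ≈ 0.183 × 22214 = 4065.2 mm.

4065.2 mm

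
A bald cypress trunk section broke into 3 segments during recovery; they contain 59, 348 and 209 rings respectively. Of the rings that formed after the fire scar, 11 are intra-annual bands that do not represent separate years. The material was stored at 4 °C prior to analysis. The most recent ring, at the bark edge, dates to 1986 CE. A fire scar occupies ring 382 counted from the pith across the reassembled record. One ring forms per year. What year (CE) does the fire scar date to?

Total rings = 59 + 348 + 209 = 616.
616 − 382 = 234 rings lie beyond the fire scar toward the bark edge.
Excluding 11 false rings: 234 − 11 = 223.
The ring at the bark edge is 1986 CE, so the fire scar dates to 1986 − 223 = 1763 CE.

1763 CE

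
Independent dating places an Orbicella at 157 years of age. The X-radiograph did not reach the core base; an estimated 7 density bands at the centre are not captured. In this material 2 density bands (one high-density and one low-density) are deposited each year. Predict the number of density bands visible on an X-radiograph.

307 density bands

Expected density bands: 157 × 2 = 314.
Less the 7 uncaptured density bands: 314 − 7 = 307.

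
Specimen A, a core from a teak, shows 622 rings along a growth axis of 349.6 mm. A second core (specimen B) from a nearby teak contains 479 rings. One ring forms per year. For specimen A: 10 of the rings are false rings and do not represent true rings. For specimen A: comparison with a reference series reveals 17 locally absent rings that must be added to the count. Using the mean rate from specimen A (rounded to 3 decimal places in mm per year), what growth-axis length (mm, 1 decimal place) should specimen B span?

266.3 mm

Specimen A: after corrections the count is 622 − 10 + 17 = 629 rings.
A: 349.6 mm over 629 years gives 349.6 / 629 ≈ 0.556 mm per year.
Length of B = 0.556 × 479 = 266.3 mm.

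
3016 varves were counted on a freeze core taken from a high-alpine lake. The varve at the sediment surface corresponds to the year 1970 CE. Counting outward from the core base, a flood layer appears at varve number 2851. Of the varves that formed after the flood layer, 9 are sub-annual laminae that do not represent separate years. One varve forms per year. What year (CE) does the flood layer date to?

Between varve 2851 and the sediment surface there are 3016 − 2851 = 165 varves.
Excluding 9 false varves: 165 − 9 = 156.
Counting back 156 years from 1970 CE places the flood layer in 1970 − 156 = 1814 CE.

1814 CE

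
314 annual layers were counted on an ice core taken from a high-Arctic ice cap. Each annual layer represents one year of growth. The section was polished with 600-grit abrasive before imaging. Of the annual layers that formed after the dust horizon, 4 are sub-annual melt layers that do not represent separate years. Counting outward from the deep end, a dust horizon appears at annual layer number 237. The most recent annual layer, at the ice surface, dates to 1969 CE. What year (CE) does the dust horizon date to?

1896 CE

The dust horizon sits at annual layer 237 from the deep end, so 314 − 237 = 77 annual layers formed after it.
Removing the 4 false annual layers leaves 77 − 4 = 73 true annual layers beyond the dust horizon.
1969 − 73 = 1896 CE.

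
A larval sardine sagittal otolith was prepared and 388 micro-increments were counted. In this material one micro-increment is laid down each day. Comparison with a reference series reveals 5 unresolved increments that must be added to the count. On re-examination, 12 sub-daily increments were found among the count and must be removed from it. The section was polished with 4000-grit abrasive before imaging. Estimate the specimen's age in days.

After corrections the count is 388 − 12 + 5 = 381 micro-increments.
At one micro-increment per day, that is 381 days.

381 days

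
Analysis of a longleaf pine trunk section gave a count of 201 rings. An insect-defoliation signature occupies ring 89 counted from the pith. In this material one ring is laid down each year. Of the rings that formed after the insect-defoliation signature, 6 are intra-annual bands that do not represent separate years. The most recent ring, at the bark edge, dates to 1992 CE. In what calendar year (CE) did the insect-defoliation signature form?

1886 CE

201 − 89 = 112 rings lie beyond the insect-defoliation signature toward the bark edge.
Excluding 6 false rings: 112 − 6 = 106.
Counting back 106 years from 1992 CE places the insect-defoliation signature in 1992 − 106 = 1886 CE.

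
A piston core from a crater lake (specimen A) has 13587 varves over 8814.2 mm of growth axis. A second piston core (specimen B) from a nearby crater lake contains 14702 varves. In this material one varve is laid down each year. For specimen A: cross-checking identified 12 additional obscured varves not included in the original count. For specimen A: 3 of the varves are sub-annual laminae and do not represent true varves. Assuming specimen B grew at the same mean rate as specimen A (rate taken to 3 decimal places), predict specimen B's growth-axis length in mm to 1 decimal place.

9526.9 mm

Specimen A: adjusted count: 13587 − 3 + 12 = 13596 varves.
A: Extension rate ≈ 8814.2 / 13596 = 0.648 mm per year.
For B, 0.648 mm/year × 14702 years = 9526.9 mm.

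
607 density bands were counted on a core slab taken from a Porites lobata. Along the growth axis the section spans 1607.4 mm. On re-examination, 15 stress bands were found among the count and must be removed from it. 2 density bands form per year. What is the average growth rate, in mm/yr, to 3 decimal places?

Correcting the raw count gives 607 − 15 = 592 true density bands.
Dividing by 2 density bands per year: 592 / 2 = 296 years.
1607.4 mm over 296 years gives 1607.4 / 296 ≈ 5.430 mm/yr.

5.430 mm/yr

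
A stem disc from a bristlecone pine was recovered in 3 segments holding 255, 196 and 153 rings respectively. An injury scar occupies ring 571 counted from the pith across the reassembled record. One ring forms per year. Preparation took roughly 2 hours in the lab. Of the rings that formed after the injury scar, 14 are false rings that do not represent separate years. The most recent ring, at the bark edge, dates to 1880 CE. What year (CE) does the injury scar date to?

1861 CE

Total rings = 255 + 196 + 153 = 604.
604 − 571 = 33 rings lie beyond the injury scar toward the bark edge.
Removing the 14 false rings leaves 33 − 14 = 19 true rings beyond the injury scar.
1880 − 19 = 1861 CE.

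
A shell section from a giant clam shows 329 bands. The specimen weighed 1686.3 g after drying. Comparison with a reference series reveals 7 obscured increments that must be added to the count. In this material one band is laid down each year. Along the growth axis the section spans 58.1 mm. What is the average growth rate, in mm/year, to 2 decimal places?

Correcting the raw count gives 329 + 7 = 336 true bands.
Extension rate ≈ 58.1 / 336 = 0.17 mm/year.

0.17 mm/year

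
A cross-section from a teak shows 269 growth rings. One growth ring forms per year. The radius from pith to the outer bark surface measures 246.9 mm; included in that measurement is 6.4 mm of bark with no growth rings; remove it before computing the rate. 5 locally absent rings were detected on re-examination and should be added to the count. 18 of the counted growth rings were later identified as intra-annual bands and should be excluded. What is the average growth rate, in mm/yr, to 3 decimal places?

After corrections the count is 269 − 18 + 5 = 256 growth rings.
The growth record spans 246.9 − 6.4 = 240.5 mm.
Mean rate = 240.5 mm / 256 years ≈ 0.939 mm/yr.

0.939 mm/yr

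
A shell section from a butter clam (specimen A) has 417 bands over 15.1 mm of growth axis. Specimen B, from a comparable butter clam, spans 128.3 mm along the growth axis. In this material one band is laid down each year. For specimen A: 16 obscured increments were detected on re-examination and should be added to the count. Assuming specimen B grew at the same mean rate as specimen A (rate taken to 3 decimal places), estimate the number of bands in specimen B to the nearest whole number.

3666 bands

Specimen A: adjusted count: 417 + 16 = 433 bands.
A: Extension rate ≈ 15.1 / 433 = 0.035 mm/yr.
B spans 128.3 / 0.035 = 3665.71 years ≈ 3666 bands.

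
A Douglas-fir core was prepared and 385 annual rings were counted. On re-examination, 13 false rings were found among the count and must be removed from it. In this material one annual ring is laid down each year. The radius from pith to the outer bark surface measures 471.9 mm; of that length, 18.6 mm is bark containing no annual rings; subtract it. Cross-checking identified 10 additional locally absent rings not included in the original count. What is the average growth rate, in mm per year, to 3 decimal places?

1.187 mm per year

True annual ring count = 385 − 13 + 10 = 382.
Removing the 18.6 mm offcut leaves 471.9 − 18.6 = 453.3 mm.
453.3 mm over 382 years gives 453.3 / 382 ≈ 1.187 mm per year.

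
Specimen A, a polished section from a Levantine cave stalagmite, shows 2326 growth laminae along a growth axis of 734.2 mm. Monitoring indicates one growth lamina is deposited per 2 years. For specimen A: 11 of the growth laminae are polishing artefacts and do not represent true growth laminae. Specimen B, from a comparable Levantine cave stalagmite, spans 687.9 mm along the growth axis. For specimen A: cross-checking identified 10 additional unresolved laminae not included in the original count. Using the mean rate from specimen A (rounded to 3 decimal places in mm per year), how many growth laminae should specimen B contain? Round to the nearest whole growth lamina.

2177 growth laminae

Specimen A: after corrections the count is 2326 − 11 + 10 = 2325 growth laminae.
Specimen A: at 2 years per growth lamina, 2325 × 2 = 4650 years.
A: 734.2 mm over 4650 years gives 734.2 / 4650 ≈ 0.158 mm per year.
For B, 687.9 / 0.158 = 4353.80 years; at 2 years per growth lamina that is 4353.80 / 2 ≈ 2177 growth laminae.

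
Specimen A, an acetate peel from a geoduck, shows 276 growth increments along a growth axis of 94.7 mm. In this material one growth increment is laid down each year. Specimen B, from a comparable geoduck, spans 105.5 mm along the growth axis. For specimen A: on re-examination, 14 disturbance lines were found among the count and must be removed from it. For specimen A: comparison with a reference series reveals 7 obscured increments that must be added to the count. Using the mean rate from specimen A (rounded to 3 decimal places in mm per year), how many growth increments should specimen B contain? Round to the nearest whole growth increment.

300 growth increments

Specimen A: after corrections the count is 276 − 14 + 7 = 269 growth increments.
A: Extension rate ≈ 94.7 / 269 = 0.352 mm/yr.
B spans 105.5 / 0.352 = 299.72 years ≈ 300 growth increments.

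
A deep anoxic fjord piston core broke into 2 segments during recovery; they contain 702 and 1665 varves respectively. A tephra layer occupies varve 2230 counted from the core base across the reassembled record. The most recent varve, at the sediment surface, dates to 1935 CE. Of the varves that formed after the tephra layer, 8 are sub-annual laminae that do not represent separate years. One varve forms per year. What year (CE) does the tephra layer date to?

Total varves = 702 + 1665 = 2367.
Between varve 2230 and the sediment surface there are 2367 − 2230 = 137 varves.
Excluding 8 false varves: 137 − 8 = 129.
The varve at the sediment surface is 1935 CE, so the tephra layer dates to 1935 − 129 = 1806 CE.

1806 CE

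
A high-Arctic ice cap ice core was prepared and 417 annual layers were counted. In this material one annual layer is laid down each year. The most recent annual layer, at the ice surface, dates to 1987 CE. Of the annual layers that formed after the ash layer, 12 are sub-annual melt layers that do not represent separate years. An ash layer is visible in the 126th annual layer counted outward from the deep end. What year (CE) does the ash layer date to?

The ash layer sits at annual layer 126 from the deep end, so 417 − 126 = 291 annual layers formed after it.
Removing the 12 false annual layers leaves 291 − 12 = 279 true annual layers beyond the ash layer.
1987 − 279 = 1708 CE.

1708 CE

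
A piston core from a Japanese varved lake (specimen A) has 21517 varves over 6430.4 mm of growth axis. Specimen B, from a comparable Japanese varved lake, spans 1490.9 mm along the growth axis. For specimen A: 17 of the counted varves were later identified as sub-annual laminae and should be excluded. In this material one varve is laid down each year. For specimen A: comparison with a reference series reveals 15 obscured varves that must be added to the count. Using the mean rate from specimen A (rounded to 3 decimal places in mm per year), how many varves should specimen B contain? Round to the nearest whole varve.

Specimen A: after corrections the count is 21517 − 17 + 15 = 21515 varves.
A: 6430.4 mm over 21515 years gives 6430.4 / 21515 ≈ 0.299 mm per year.
B spans 1490.9 / 0.299 = 4986.29 years ≈ 4986 varves.

4986 varves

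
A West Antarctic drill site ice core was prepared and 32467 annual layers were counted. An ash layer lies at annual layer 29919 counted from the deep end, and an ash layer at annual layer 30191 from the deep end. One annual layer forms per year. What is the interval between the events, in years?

The two markers are separated by 30191 − 29919 = 272 annual layers.
That is 272 years at one annual layer per year.

272 years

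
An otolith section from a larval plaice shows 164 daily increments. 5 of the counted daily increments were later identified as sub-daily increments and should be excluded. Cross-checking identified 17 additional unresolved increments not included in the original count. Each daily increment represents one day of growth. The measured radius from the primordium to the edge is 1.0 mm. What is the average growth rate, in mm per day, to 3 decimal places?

0.006 mm per day

True daily increment count = 164 − 5 + 17 = 176.
1.0 mm over 176 days gives 1.0 / 176 ≈ 0.006 mm per day.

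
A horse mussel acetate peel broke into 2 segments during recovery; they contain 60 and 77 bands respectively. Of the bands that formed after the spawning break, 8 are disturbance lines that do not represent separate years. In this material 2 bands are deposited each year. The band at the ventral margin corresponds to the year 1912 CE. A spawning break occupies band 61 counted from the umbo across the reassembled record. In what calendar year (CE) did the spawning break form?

1878 CE

Total bands = 60 + 77 = 137.
The spawning break sits at band 61 from the umbo, so 137 − 61 = 76 bands formed after it.
76 − 8 false = 68 true bands after the spawning break.
68 bands at 2 per year is 68 / 2 = 34 years.
The band at the ventral margin is 1912 CE, so the spawning break dates to 1912 − 34 = 1878 CE.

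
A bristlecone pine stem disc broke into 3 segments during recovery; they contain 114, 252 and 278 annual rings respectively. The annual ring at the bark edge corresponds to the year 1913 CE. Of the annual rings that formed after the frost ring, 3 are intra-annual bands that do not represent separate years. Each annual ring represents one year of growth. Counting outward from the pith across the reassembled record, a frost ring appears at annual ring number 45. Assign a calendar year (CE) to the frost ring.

1317 CE

Total annual rings = 114 + 252 + 278 = 644.
The frost ring sits at annual ring 45 from the pith, so 644 − 45 = 599 annual rings formed after it.
Removing the 3 false annual rings leaves 599 − 3 = 596 true annual rings beyond the frost ring.
Counting back 596 years from 1913 CE places the frost ring in 1913 − 596 = 1317 CE.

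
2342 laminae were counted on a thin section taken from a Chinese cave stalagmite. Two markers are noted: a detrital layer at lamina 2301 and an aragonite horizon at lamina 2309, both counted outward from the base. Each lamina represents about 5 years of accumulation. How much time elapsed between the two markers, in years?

40 years

The two markers are separated by 2309 − 2301 = 8 laminae.
Multiplying by 5 years per lamina: 8 × 5 = 40 years.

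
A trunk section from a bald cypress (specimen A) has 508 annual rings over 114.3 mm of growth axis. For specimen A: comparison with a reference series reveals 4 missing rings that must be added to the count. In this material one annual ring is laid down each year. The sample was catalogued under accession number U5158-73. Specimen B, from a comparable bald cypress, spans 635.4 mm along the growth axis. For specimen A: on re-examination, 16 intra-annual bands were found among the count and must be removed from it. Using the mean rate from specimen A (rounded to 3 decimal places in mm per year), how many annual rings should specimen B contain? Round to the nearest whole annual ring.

2763 annual rings

Specimen A: true annual ring count = 508 − 16 + 4 = 496.
A: 114.3 mm over 496 years gives 114.3 / 496 ≈ 0.230 mm/year.
Specimen B: 635.4 mm / 0.230 mm per year = 2762.61 years ≈ 2763 annual rings.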